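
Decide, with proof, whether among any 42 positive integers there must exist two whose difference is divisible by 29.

Yes, this is always true.

There are exactly 29 possible remainders on division by 29.
Since 42 > 29, two of the 42 integers must share a residue class by the pigeonhole principle; call them a and b.
Their difference a − b is then a multiple of 29.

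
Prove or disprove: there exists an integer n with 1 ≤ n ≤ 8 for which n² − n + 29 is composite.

At n = 5: 5² − 5 + 29 = 49 = 7·7, which is composite.

n = 5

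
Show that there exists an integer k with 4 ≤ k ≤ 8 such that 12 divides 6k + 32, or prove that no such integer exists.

At k = 4, 6·4 + 32 = 56 ≡ 8 (mod 12), and each step in k adds 6, giving residues 8, 2, 8, 2, 8 for k = 4, 5, …, 8.
Since 0 is absent from this list, 12 ∤ 6k + 32 for every k with 4 ≤ k ≤ 8.

No, no such integer k in that range exists.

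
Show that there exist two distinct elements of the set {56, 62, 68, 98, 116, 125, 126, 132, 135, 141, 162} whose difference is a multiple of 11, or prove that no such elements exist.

Reduce each element modulo 11: 56↦1, 62↦7, 68↦2, 98↦10, 116↦6, 125↦4, 126↦5, 132↦0, 135↦3, 141↦9, 162↦8.
These 11 residues are pairwise different, hence no difference of two elements is divisible by 11.

No such pair exists.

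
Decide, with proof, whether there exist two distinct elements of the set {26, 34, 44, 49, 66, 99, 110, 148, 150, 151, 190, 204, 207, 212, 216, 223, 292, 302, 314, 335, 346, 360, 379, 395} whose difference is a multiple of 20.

Reduce each element mod 20: 26↦6, 34↦14, 44↦4, 49↦9, 66↦6, 99↦19, 110↦10, 148↦8, 150↦10, 151↦11, 190↦10, 204↦4, 207↦7, 212↦12, 216↦16, 223↦3, 292↦12, 302↦2, 314↦14, 335↦15, 346↦6, 360↦0, 379↦19, 395↦15. The residue 6 repeats (at 26 and 66), and 66 − 26 = 40 = 2·20.

The pair (26, 66) works.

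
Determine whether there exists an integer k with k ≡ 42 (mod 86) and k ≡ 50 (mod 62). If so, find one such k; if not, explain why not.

The moduli are not coprime: gcd(86, 62) = 2. Compatibility requires 2 ∣ (50 − 42) = 8, which holds, so solutions exist.
Put k = 42 + 86t, so we need 86t ≡ 8 (mod 62), equivalently (divide by 2) 43t ≡ 4 (mod 31).
43 ≡ 12 (mod 31), so this reads 12t ≡ 4 (mod 31). To invert 12 modulo 31: 31 = 2·12 + 7, 12 = 1·7 + 5, 7 = 1·5 + 2, 5 = 2·2 + 1, 2 = 2·1 + 0, and unwinding, 1 = 5 − 2·2 = 5 − 2·(7 − 1·5) = −2·7 + 3·5 = −2·7 + 3·(12 − 1·7) = 3·12 − 5·7 = 3·12 − 5·(31 − 2·12) = −5·31 + 13·12. Thus 12⁻¹ ≡ 13 (mod 31).
Multiplying by 13: t ≡ 13·4 = 52 ≡ 21 (mod 31).
Then k = 42 + 86·21 = 1848.
Verify: 1848 = 21·86 + 42 and 1848 = 29·62 + 50. ✓

k = 1848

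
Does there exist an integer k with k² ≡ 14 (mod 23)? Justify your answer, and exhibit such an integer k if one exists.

23 is prime, so by Euler's criterion 14 is a square mod 23 iff 14^((23−1)/2) = 14^11 ≡ 1 (mod 23).
Squaring successively (mod 23): 14^2 = 196 ≡ 12; 14^4 ≡ 12² = 144 ≡ 6; 14^8 ≡ 6² = 36 ≡ 13.
Since 11 = 8 + 2 + 1, 14^11 ≡ 13 · 12 · 14; multiplying out mod 23: 13·12 = 156 ≡ 18, then 18·14 = 252 ≡ 22. Thus 14^11 ≡ 22 ≡ −1 (mod 23).
The value −1 means 14 is a non-residue modulo 23, so k² ≡ 14 (mod 23) is impossible.

No, no such integer exists.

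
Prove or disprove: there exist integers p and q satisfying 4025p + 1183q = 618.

No such integers exist.

gcd(4025, 1183) = 7, so every integer of the form 4025p + 1183q is a multiple of 7.
But 618 = 7·88 + 2, so 7 ∤ 618.
Therefore 4025p + 1183q = 618 has no solution in integers.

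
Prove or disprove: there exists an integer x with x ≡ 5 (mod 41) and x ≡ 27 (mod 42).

gcd(41, 42) = 1, so the Chinese Remainder Theorem guarantees exactly one residue class mod 1722 satisfying both.
Any solution of the first congruence is x = 5 + 41t; substituting into the second, 41t ≡ 27 − 5 ≡ 22 (mod 42).
Since 41·41 = 1681 = 40·42 + 1, the inverse of 41 mod 42 is 41.
Therefore t ≡ 41·22 = 902 ≡ 20 (mod 42).
With t = 20: x = 5 + 41·20 = 825.
Verify: 825 = 20·41 + 5 and 825 = 19·42 + 27. ✓

x = 825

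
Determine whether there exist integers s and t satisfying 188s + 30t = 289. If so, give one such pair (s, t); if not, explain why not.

gcd(188, 30) = 2, so every integer of the form 188s + 30t is a multiple of 2.
However 289 leaves remainder 1 on division by 2.
Hence no integers s, t satisfy the equation.

There are no such integers.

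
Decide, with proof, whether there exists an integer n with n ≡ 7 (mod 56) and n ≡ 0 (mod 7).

gcd(56, 7) = 7. A simultaneous solution exists iff 7 ≡ 0 (mod 7); here 7 mod 7 = 0 = 0 mod 7, so it does.
The smallest candidate n = 7 works directly: 7 ≡ 0 (mod 7).
Verify: 7 = 0·56 + 7 and 7 = 1·7 + 0. ✓

n = 7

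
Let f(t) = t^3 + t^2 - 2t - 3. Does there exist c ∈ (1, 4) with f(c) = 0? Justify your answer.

Yes, such a c exists.

f(1) = -3 and f(4) = 69, which have opposite signs.
f is continuous everywhere (it is a polynomial), in particular on [1, 4].
So by the Intermediate Value Theorem there is a c strictly between 1 and 4 with f(c) = 0.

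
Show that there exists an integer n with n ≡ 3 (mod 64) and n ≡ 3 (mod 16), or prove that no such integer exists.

n = 3

Here gcd(64, 16) = 16, and both 3 and 3 leave remainder 3 mod 16, so the system is consistent.
In fact n = 3 itself already satisfies 3 mod 16 = 3.
Verify: 3 = 0·64 + 3 and 3 = 0·16 + 3. ✓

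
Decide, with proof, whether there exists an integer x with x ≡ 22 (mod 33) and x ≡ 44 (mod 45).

gcd(33, 45) = 3. If x ≡ 22 (mod 33) and x ≡ 44 (mod 45), then x ≡ 22 (mod 3) and x ≡ 44 (mod 3).
However 22 ≡ 1 and 44 ≡ 2 (mod 3), and 1 ≠ 2.
Therefore no such x exists.

There is no such integer.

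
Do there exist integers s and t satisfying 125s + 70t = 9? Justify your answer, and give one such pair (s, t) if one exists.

Any value of 125s + 70t is a multiple of gcd(125, 70) = 5.
But 9 = 5·1 + 4, so 5 ∤ 9.
Therefore 125s + 70t = 9 has no solution in integers.

No, no such integers exist.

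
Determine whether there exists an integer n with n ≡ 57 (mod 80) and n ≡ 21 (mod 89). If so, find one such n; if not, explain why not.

gcd(80, 89) = 1, so the Chinese Remainder Theorem guarantees exactly one residue class mod 7120 satisfying both.
Write n = 57 + 80t and require 57 + 80t ≡ 21 (mod 89), i.e. 80t ≡ 53 (mod 89).
Invert 80 mod 89 by the Euclidean algorithm: 89 = 1·80 + 9, 80 = 8·9 + 8, 9 = 1·8 + 1, 8 = 8·1 + 0; back-substituting, 1 = 9 − 1·8 = 9 − (80 − 8·9) = −80 + 9·9 = −80 + 9·(89 − 1·80) = 9·89 − 10·80. Hence 80·(-10) ≡ 1, so 80⁻¹ ≡ -10 ≡ 79 (mod 89).
Multiplying by 79: t ≡ 79·53 = 4187 ≡ 4 (mod 89).
With t = 4: n = 57 + 80·4 = 377.
Check: 377 mod 80 = 57, 377 mod 89 = 21. ✓

n = 377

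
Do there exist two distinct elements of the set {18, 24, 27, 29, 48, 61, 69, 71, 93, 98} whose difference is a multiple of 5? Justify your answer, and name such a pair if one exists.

The pair (18, 48) works.

18 mod 5 = 3 and 48 mod 5 = 3, so 48 − 18 = 30 = 6·5.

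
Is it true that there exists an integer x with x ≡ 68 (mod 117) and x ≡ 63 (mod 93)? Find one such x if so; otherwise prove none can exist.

No, no such integer exists.

gcd(117, 93) = 3. If x ≡ 68 (mod 117) and x ≡ 63 (mod 93), then x ≡ 68 (mod 3) and x ≡ 63 (mod 3).
However 68 ≡ 2 and 63 ≡ 0 (mod 3), and 2 ≠ 0.
So no integer satisfies both congruences.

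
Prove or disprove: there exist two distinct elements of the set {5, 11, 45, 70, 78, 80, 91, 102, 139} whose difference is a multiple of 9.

No, no such pair exists.

Two integers differ by a multiple of 9 exactly when they have the same residue mod 9. The residues are 5↦5, 11↦2, 45↦0, 70↦7, 78↦6, 80↦8, 91↦1, 102↦3, 139↦4.
These 9 residues are pairwise different, hence no difference of two elements is divisible by 9.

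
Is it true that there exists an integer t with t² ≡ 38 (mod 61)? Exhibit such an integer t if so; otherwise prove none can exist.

No such integer exists.

61 is prime, so by Euler's criterion 38 is a square mod 61 iff 38^((61−1)/2) = 38^30 ≡ 1 (mod 61).
Repeated squaring mod 61: 38^2 = 1444 ≡ 41; 38^4 ≡ 41² = 1681 ≡ 34; 38^8 ≡ 34² = 1156 ≡ 58; 38^16 ≡ 58² = 3364 ≡ 9.
Since 30 = 16 + 8 + 4 + 2, 38^30 ≡ 9 · 58 · 34 · 41; multiplying out mod 61: 9·58 = 522 ≡ 34, then 34·34 = 1156 ≡ 58, then 58·41 = 2378 ≡ 60. Thus 38^30 ≡ 60 ≡ −1 (mod 61).
By Euler's criterion 38 is a quadratic non-residue mod 61: no t satisfies t² ≡ 38 (mod 61).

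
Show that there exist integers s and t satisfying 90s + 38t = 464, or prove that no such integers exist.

s = 6, t = -2

Every value of 90s + 38t is a multiple of gcd(90, 38) = 2; since 2 ∣ 464, solutions exist.
Dividing through by 2 reduces the equation to 45s + 19t = 232.
Euclidean algorithm: 45 = 2·19 + 7, 19 = 2·7 + 5, 7 = 1·5 + 2, 5 = 2·2 + 1, 2 = 2·1 + 0.
Working back up the chain: 1 = 5 − 2·2 = 5 − 2·(7 − 1·5) = −2·7 + 3·5 = −2·7 + 3·(19 − 2·7) = 3·19 − 8·7 = 3·19 − 8·(45 − 2·19) = −8·45 + 19·19. So 45·(-8) + 19·19 = 1.
Scaling by 232 gives the particular solution (s, t) = (-1856, 4408).
The general solution is s = -1856 + 19k, t = 4408 − 45k; taking k = 98 gives the smaller pair s = 6, t = -2.
Check: 90·6 + 38·(-2) = 540 − 76 = 464. ✓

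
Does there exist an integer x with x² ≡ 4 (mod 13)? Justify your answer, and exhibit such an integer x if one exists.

Take x = 2. Then 2² = 4, and since 0 ≤ 4 < 13 this is already reduced: 2² ≡ 4 (mod 13).

x = 2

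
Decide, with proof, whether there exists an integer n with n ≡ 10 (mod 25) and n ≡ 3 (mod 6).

n = 135

Since 25 and 6 share no common factor, CRT says the pair of congruences has a solution (unique mod 150).
Write n = 10 + 25t and require 10 + 25t ≡ 3 (mod 6), i.e. 25t ≡ 5 (mod 6).
25 ≡ 1 (mod 6), so this reads 1t ≡ 5 (mod 6). So t ≡ 5 (mod 6).
Taking t = 5 gives n = 10 + 25·5 = 135.
Check: 135 mod 25 = 10, 135 mod 6 = 3. ✓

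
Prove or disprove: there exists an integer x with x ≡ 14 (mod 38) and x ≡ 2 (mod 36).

gcd(38, 36) = 2. A simultaneous solution exists iff 14 ≡ 2 (mod 2); here 14 mod 2 = 0 = 2 mod 2, so it does.
Put x = 14 + 38t, so we need 38t ≡ 24 (mod 36), equivalently (divide by 2) 19t ≡ 12 (mod 18).
19 ≡ 1 (mod 18), so this reads 1t ≡ 12 (mod 18). So t ≡ 12 (mod 18).
Then x = 14 + 38·12 = 470.
Verify: 470 = 12·38 + 14 and 470 = 13·36 + 2. ✓

x = 470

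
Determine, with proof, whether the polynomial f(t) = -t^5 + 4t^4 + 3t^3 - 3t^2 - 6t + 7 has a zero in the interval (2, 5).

f(2) = 39 and f(5) = -348, which have opposite signs.
As a polynomial, f is continuous on every closed interval.
By the Intermediate Value Theorem, f takes the value 0 somewhere in the open interval.

Yes, f has a root in the interval.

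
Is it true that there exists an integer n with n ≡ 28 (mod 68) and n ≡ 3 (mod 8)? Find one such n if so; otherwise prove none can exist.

Both moduli are multiples of 4 = gcd(68, 8), so any solution would satisfy n ≡ 28 and n ≡ 3 modulo 4 simultaneously.
However 28 ≡ 0 and 3 ≡ 3 (mod 4), and 0 ≠ 3.
Therefore no such n exists.

No such integer exists.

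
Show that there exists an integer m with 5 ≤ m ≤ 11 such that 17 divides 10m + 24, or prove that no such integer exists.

The values of 10m + 24 for m = 5, 6, …, 11 are 74, 84, 94, 104, 114, 124, 134; reduced mod 17 these are 6, 16, 9, 2, 12, 5, 15.
Since 0 is absent from this list, 17 ∤ 10m + 24 for every m with 5 ≤ m ≤ 11.

No such integer m in that range exists.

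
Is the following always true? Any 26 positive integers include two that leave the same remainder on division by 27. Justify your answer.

Try 26 consecutive integers, 102, 103, …, 127. Their remainders mod 27 are 21, 22, 23, 24, 25, 26, 0, 1, 2, 3, 4, 5, 6, 7, 8, 9, 10, 11, 12, 13, 14, 15, 16, 17, 18, 19 — pairwise different, as any 26 ≤ 27 consecutive integers have distinct residues.
Hence this collection has no pair with equal remainders mod 27, disproving the claim.

No, the set {102, 103, 104, 105, 106, 107, 108, 109, 110, 111, 112, 113, 114, 115, 116, 117, 118, 119, 120, 121, 122, 123, 124, 125, 126, 127} is a counterexample.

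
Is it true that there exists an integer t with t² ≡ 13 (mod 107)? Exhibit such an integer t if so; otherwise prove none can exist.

t = 86

Take t = 86. Then 86² = 7396 = 69·107 + 13, so 86² ≡ 13 (mod 107).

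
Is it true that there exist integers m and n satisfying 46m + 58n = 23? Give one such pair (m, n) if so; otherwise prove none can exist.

Both 46 and 58 are divisible by gcd(46, 58) = 2, hence so is any combination 46m + 58n.
But 23 = 2·11 + 1, so 2 ∤ 23.
Therefore 46m + 58n = 23 has no solution in integers.

There are no such integers.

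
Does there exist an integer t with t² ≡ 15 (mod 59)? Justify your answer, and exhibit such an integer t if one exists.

Take t = 29. Then 29² = 841 = 14·59 + 15, so 29² ≡ 15 (mod 59).

t = 29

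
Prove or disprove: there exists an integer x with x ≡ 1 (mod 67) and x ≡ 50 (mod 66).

x = 3284

The moduli 67 and 66 are coprime, so by the Chinese Remainder Theorem a unique solution modulo 4422 exists.
Write x = 1 + 67t and require 1 + 67t ≡ 50 (mod 66), i.e. 67t ≡ 49 (mod 66).
67 ≡ 1 (mod 66), so this reads 1t ≡ 49 (mod 66). So t ≡ 49 (mod 66).
With t = 49: x = 1 + 67·49 = 3284.
Indeed 3284 ≡ 1 (mod 67) and 3284 ≡ 50 (mod 66).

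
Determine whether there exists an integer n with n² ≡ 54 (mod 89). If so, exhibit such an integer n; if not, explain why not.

There is no such integer.

Apply Euler's criterion with the prime 89: 54 is a quadratic residue iff 54^44 ≡ 1 (mod 89), and a non-residue iff it is ≡ −1.
Squaring successively (mod 89): 54^2 = 2916 ≡ 68; 54^4 ≡ 68² = 4624 ≡ 85; 54^8 ≡ 85² = 7225 ≡ 16; 54^16 ≡ 16² = 256 ≡ 78; 54^32 ≡ 78² = 6084 ≡ 32.
Since 44 = 32 + 8 + 4, 54^44 ≡ 32 · 16 · 85; multiplying out mod 89: 32·16 = 512 ≡ 67, then 67·85 = 5695 ≡ 88. Thus 54^44 ≡ 88 ≡ −1 (mod 89).
The value −1 means 54 is a non-residue modulo 89, so n² ≡ 54 (mod 89) is impossible.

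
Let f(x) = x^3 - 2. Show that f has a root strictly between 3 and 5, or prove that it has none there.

No such root exists.

f(3) = 25 and f(5) = 123, both positive, so a sign-change argument is unavailable; we show f keeps this sign on the whole interval.
Shift to the endpoint 3: with x = 3 + u (0 < u < 2), one computes f(3 + u) = u^3 + 9u^2 + 27u + 25.
The nonzero coefficients here are all positive, so for u > 0 every term is positive (or zero), and the constant term 25 is strictly positive.
Therefore f(x) > 0 throughout (3, 5), and f has no zero there.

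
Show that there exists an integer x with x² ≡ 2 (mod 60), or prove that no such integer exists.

No such integer exists.

Work modulo the divisor 3 of 60. If x² ≡ 2 (mod 60) then x² ≡ 2 (mod 3).
Since (3 − x)² ≡ x² (mod 3), it suffices to square x = 0, 1, …, 1: the residues are 0, 1.
So the quadratic residues mod 3 are {0, 1}, and 2 is not among them.
Therefore x² ≡ 2 (mod 60) has no solution.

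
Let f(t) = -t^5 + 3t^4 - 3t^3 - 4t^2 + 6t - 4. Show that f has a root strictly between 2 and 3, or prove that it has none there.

No.

The endpoint values f(2) = -16 and f(3) = -103 are both negative. Claim: f(t) < 0 for every t in (2, 3).
Substitute t = 2 + u, where 0 < u < 1 on the interval. Expanding, f(2 + u) = -u^5 - 7u^4 - 19u^3 - 30u^2 - 30u - 16.
The nonzero coefficients here are all negative, so for u > 0 every term is negative (or zero), and the constant term -16 is strictly negative.
So f is strictly negative on (2, 3); no root exists in the interval.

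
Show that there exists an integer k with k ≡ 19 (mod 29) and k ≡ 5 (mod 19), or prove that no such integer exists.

k = 309

gcd(29, 19) = 1, so the Chinese Remainder Theorem guarantees exactly one residue class mod 551 satisfying both.
Write k = 19 + 29t and require 19 + 29t ≡ 5 (mod 19), i.e. 29t ≡ 5 (mod 19).
29 ≡ 10 (mod 19), so this reads 10t ≡ 5 (mod 19). Note 10·2 = 20 ≡ 1 (mod 19) (as 20 − 1 = 1·19), so 10⁻¹ ≡ 2.
Therefore t ≡ 2·5 = 10 (mod 19).
Taking t = 10 gives k = 19 + 29·10 = 309.
Verify: 309 = 10·29 + 19 and 309 = 16·19 + 5. ✓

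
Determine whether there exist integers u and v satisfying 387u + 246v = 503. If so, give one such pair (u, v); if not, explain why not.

No, no such integers exist.

Both 387 and 246 are divisible by gcd(387, 246) = 3, hence so is any combination 387u + 246v.
However 503 leaves remainder 2 on division by 3.
Hence no integers u, v satisfy the equation.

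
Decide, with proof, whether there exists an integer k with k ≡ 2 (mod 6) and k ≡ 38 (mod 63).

k = 38

The moduli are not coprime: gcd(6, 63) = 3. Compatibility requires 3 ∣ (38 − 2) = 36, which holds, so solutions exist.
List candidates k ≡ 2 (mod 6): 2, 8, 14, 20, 26, 32, 38. Modulo 63 these are 2, 8, 14, 20, 26, 32, 38; 38 gives 38 as required.
Verify: 38 = 6·6 + 2 and 38 = 0·63 + 38. ✓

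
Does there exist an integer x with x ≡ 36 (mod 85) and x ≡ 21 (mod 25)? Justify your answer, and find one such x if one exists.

Here gcd(85, 25) = 5, and both 36 and 21 leave remainder 1 mod 5, so the system is consistent.
Step through x = 36, 36 + 85, 36 + 2·85, …: the values 36, 121 reduce mod 25 to 11, 21. The value 121 hits 21.
Indeed 121 ≡ 36 (mod 85) and 121 ≡ 21 (mod 25).

x = 121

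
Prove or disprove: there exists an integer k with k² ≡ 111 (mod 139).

No, no such integer exists.

139 is prime, so by Euler's criterion 111 is a square mod 139 iff 111^((139−1)/2) = 111^69 ≡ 1 (mod 139).
Squaring successively (mod 139): 111^2 = 12321 ≡ 89; 111^4 ≡ 89² = 7921 ≡ 137; 111^8 ≡ 137² = 18769 ≡ 4; 111^16 ≡ 4² = 16 ≡ 16; 111^32 ≡ 16² = 256 ≡ 117; 111^64 ≡ 117² = 13689 ≡ 67.
Since 69 = 64 + 4 + 1, 111^69 ≡ 67 · 137 · 111; multiplying out mod 139: 67·137 = 9179 ≡ 5, then 5·111 = 555 ≡ 138. Thus 111^69 ≡ 138 ≡ −1 (mod 139).
The value −1 means 111 is a non-residue modulo 139, so k² ≡ 111 (mod 139) is impossible.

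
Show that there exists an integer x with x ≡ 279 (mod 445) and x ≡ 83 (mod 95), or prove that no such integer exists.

gcd(445, 95) = 5. If x ≡ 279 (mod 445) and x ≡ 83 (mod 95), then x ≡ 279 (mod 5) and x ≡ 83 (mod 5).
However 279 ≡ 4 and 83 ≡ 3 (mod 5), and 4 ≠ 3.
So no integer satisfies both congruences.

No, no such integer exists.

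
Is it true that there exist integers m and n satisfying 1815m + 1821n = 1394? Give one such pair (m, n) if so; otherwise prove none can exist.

Both 1815 and 1821 are divisible by gcd(1815, 1821) = 3, hence so is any combination 1815m + 1821n.
However 1394 leaves remainder 2 on division by 3.
Hence no integers m, n satisfy the equation.

No, no such integers exist.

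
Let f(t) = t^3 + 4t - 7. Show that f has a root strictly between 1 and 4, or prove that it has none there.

Such a root exists.

f(1) = -2 and f(4) = 73, which have opposite signs.
Since f is a polynomial it is continuous on [1, 4].
By the Intermediate Value Theorem f must vanish at some point of (1, 4).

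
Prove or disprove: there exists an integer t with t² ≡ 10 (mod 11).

There is no such integer.

Computing t² mod 11 for t = 0, 1, …, 5 (enough, by the symmetry t ↦ 11 − t) gives 0, 1, 4, 9, 5, 3.
The set of squares mod 11 is therefore {0, 1, 3, 4, 5, 9}, which does not contain 10.
Hence no integer t has t² ≡ 10 (mod 11).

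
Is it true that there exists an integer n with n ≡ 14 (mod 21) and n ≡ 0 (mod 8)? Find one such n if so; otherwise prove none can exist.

The moduli 21 and 8 are coprime, so by the Chinese Remainder Theorem a unique solution modulo 168 exists.
Write n = 14 + 21t and require 14 + 21t ≡ 0 (mod 8), i.e. 21t ≡ 2 (mod 8).
21 ≡ 5 (mod 8), so this reads 5t ≡ 2 (mod 8). Invert 5 mod 8 by the Euclidean algorithm: 8 = 1·5 + 3, 5 = 1·3 + 2, 3 = 1·2 + 1, 2 = 2·1 + 0; back-substituting, 1 = 3 − 1·2 = 3 − (5 − 1·3) = −5 + 2·3 = −5 + 2·(8 − 1·5) = 2·8 − 3·5. Hence 5·(-3) ≡ 1, so 5⁻¹ ≡ -3 ≡ 5 (mod 8).
Multiplying by 5: t ≡ 5·2 = 10 ≡ 2 (mod 8).
Taking t = 2 gives n = 14 + 21·2 = 56.
Check: 56 mod 21 = 14, 56 mod 8 = 0. ✓

n = 56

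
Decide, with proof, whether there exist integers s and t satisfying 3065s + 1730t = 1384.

No, no such integers exist.

Both 3065 and 1730 are divisible by gcd(3065, 1730) = 5, hence so is any combination 3065s + 1730t.
But 1384 is not a multiple of 5 (it leaves remainder 4).
So the equation is unsolvable over ℤ.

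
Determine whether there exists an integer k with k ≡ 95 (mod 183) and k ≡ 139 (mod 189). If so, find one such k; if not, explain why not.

gcd(183, 189) = 3. If k ≡ 95 (mod 183) and k ≡ 139 (mod 189), then k ≡ 95 (mod 3) and k ≡ 139 (mod 3).
These are incompatible: 95 − 139 = -44 is not divisible by 3.
So no integer satisfies both congruences.

There is no such integer.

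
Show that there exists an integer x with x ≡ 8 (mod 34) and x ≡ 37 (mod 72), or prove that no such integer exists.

There is no such integer.

Both moduli are multiples of 2 = gcd(34, 72), so any solution would satisfy x ≡ 8 and x ≡ 37 modulo 2 simultaneously.
But 8 mod 2 = 0 while 37 mod 2 = 1, a contradiction.
So no integer satisfies both congruences.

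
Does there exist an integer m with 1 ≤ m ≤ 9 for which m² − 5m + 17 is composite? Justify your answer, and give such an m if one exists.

There is no such integer m in that range.

The values for m = 1, 2, …, 9 are 13, 11, 11, 13, 17, 23, 31, 41, 53, and each of these is prime.
So no value in the range makes the expression composite.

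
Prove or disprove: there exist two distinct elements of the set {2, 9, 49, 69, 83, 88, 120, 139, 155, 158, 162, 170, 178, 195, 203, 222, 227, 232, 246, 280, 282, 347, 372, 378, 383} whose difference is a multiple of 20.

2 and 162 are such a pair.

Both 2 and 162 leave remainder 2 on division by 20; their difference 160 = 8·20 is a multiple of 20.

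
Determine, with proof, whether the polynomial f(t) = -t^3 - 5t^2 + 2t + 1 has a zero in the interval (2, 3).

The endpoint values f(2) = -23 and f(3) = -65 are both negative. Claim: f(t) < 0 for every t in (2, 3).
Shift to the endpoint 2: with t = 2 + u (0 < u < 1), one computes f(2 + u) = -u^3 - 11u^2 - 30u - 23.
All 4 nonzero coefficients of this polynomial in u are negative; hence for u > 0 the value is a sum of negative terms (the constant -23 among them).
Therefore f(t) < 0 throughout (2, 3), and f has no zero there.

No.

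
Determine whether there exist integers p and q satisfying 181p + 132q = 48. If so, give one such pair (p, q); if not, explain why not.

p = 36, q = -49

181 and 132 are coprime, so 181p + 132q ranges over all of ℤ.
Run the Euclidean algorithm on 181 and 132: 181 = 1·132 + 49, 132 = 2·49 + 34, 49 = 1·34 + 15, 34 = 2·15 + 4, 15 = 3·4 + 3, 4 = 1·3 + 1, 3 = 3·1 + 0.
Unwinding: 1 = 4 − 1·3 = 4 − (15 − 3·4) = −15 + 4·4 = −15 + 4·(34 − 2·15) = 4·34 − 9·15 = 4·34 − 9·(49 − 1·34) = −9·49 + 13·34 = −9·49 + 13·(132 − 2·49) = 13·132 − 35·49 = 13·132 − 35·(181 − 1·132) = −35·181 + 48·132, i.e. 181·(-35) + 132·48 = 1.
Multiplying through by 48: p = (-35)·48 = -1680, q = 48·48 = 2304 is a solution.
Adding 13·132 to p and subtracting 13·181 from q gives the tidier solution (36, -49).
Indeed 181·36 + 132·(-49) = 6516 − 6468 = 48.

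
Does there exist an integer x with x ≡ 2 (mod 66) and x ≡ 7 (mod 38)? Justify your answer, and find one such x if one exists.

gcd(66, 38) = 2. If x ≡ 2 (mod 66) and x ≡ 7 (mod 38), then x ≡ 2 (mod 2) and x ≡ 7 (mod 2).
But 2 mod 2 = 0 while 7 mod 2 = 1, a contradiction.
Therefore no such x exists.

No, no such integer exists.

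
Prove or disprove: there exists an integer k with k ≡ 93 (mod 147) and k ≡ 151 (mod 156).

No such integer exists.

Reduce both congruences modulo 3, which divides 147 and 156: they say k ≡ 93 (mod 3) and k ≡ 151 (mod 3).
But 93 mod 3 = 0 while 151 mod 3 = 1, a contradiction.
So no integer satisfies both congruences.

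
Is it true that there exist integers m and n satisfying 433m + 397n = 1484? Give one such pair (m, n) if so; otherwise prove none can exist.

m = 350, n = -378

Since gcd(433, 397) = 1, every integer is an integer combination of 433 and 397.
Euclidean algorithm: 433 = 1·397 + 36, 397 = 11·36 + 1, 36 = 36·1 + 0.
Back-substituting, 1 = 397 − 11·36 = 397 − 11·(433 − 1·397) = −11·433 + 12·397; that is, 433·(-11) + 397·12 = 1.
Times 1484: 433·(-16324) + 397·17808 = 1484, so (-16324, 17808) solves it.
Shifting by a multiple of (397, −433) keeps it a solution: m = -16324 + 42·397 = 350, n = 17808 − 42·433 = -378.
Check: 433·350 + 397·(-378) = 151550 − 150066 = 1484. ✓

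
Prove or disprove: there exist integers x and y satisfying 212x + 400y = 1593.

Any value of 212x + 400y is a multiple of gcd(212, 400) = 4.
But 1593 = 4·398 + 1, so 4 ∤ 1593.
Hence no integers x, y satisfy the equation.

No such integers exist.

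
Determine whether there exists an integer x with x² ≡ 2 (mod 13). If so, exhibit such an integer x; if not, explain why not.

Since (13 − x)² ≡ x² (mod 13), it suffices to square x = 0, 1, …, 6: the residues are 0, 1, 4, 9, 3, 12, 10.
The set of squares mod 13 is therefore {0, 1, 3, 4, 9, 10, 12}, which does not contain 2.
Hence no integer x has x² ≡ 2 (mod 13).

No such integer exists.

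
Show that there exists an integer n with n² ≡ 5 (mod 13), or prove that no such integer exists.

There is no such integer.

Since (13 − n)² ≡ n² (mod 13), it suffices to square n = 0, 1, …, 6: the residues are 0, 1, 4, 9, 3, 12, 10.
So the quadratic residues mod 13 are {0, 1, 3, 4, 9, 10, 12}, and 5 is not among them.
Therefore n² ≡ 5 (mod 13) has no solution.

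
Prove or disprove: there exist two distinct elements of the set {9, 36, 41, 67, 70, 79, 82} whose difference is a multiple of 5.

Yes: 9 and 79.

Both 9 and 79 leave remainder 4 on division by 5; their difference 70 = 14·5 is a multiple of 5.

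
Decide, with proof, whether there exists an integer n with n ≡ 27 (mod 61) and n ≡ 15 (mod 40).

n = 1735

Since 61 and 40 share no common factor, CRT says the pair of congruences has a solution (unique mod 2440).
Any solution of the first congruence is n = 27 + 61t; substituting into the second, 61t ≡ 15 − 27 ≡ 28 (mod 40).
61 ≡ 21 (mod 40), so this reads 21t ≡ 28 (mod 40). Invert 21 mod 40 by the Euclidean algorithm: 40 = 1·21 + 19, 21 = 1·19 + 2, 19 = 9·2 + 1, 2 = 2·1 + 0; back-substituting, 1 = 19 − 9·2 = 19 − 9·(21 − 1·19) = −9·21 + 10·19 = −9·21 + 10·(40 − 1·21) = 10·40 − 19·21. Hence 21·(-19) ≡ 1, so 21⁻¹ ≡ -19 ≡ 21 (mod 40).
Therefore t ≡ 21·28 = 588 ≡ 28 (mod 40).
With t = 28: n = 27 + 61·28 = 1735.
Verify: 1735 = 28·61 + 27 and 1735 = 43·40 + 15. ✓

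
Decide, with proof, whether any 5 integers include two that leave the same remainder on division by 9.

Take the 5 consecutive integers 17, 18, …, 21: their residues mod 9 are all distinct because 5 ≤ 9.
Hence this collection has no pair with equal remainders mod 9, disproving the claim.

No; for instance {17, 18, 19, 20, 21} is a counterexample.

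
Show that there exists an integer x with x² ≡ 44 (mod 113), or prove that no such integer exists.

Take x = 65. Then 65² = 4225 = 37·113 + 44, so 65² ≡ 44 (mod 113).

x = 65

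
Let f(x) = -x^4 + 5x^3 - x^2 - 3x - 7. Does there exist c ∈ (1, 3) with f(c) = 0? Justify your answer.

Yes, f has a root in the interval.

f(1) = -7 and f(3) = 29, which have opposite signs.
As a polynomial, f is continuous on every closed interval.
The Intermediate Value Theorem then guarantees some c ∈ (1, 3) with f(c) = 0.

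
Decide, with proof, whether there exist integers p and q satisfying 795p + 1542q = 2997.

p = 157, q = -79

gcd(795, 1542) = 3, and 3 divides 2997, so integer solutions exist.
Dividing through by 3 reduces the equation to 265p + 514q = 999.
Run the Euclidean algorithm on 514 and 265: 514 = 1·265 + 249, 265 = 1·249 + 16, 249 = 15·16 + 9, 16 = 1·9 + 7, 9 = 1·7 + 2, 7 = 3·2 + 1, 2 = 2·1 + 0.
Working back up the chain: 1 = 7 − 3·2 = 7 − 3·(9 − 1·7) = −3·9 + 4·7 = −3·9 + 4·(16 − 1·9) = 4·16 − 7·9 = 4·16 − 7·(249 − 15·16) = −7·249 + 109·16 = −7·249 + 109·(265 − 1·249) = 109·265 − 116·249 = 109·265 − 116·(514 − 1·265) = −116·514 + 225·265. So 265·225 + 514·(-116) = 1.
Times 999: 265·224775 + 514·(-115884) = 999, so (224775, -115884) solves it.
Subtracting 437·514 from p and adding 437·265 to q gives the tidier solution (157, -79).
Indeed 795·157 + 1542·(-79) = 124815 − 121818 = 2997.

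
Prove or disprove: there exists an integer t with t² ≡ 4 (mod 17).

t = 15

Take t = 15. Then 15² = 225 = 13·17 + 4, so 15² ≡ 4 (mod 17).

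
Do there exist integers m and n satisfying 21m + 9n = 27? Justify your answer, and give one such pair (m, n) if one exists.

m = 0, n = 3

gcd(21, 9) = 3, and 3 divides 27, so integer solutions exist.
Dividing through by 3 reduces the equation to 7m + 3n = 9.
Euclidean algorithm: 7 = 2·3 + 1, 3 = 3·1 + 0.
Working back up the chain: 1 = 7 − 2·3. So 7·1 + 3·(-2) = 1.
Times 9: 7·9 + 3·(-18) = 9, so (9, -18) solves it.
The general solution is m = 9 + 3k, n = -18 − 7k; taking k = -3 gives the smaller pair m = 0, n = 3.
Indeed 21·0 + 9·3 = 0 + 27 = 27.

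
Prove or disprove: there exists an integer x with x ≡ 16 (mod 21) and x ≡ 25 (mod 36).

x = 205

The moduli are not coprime: gcd(21, 36) = 3. Compatibility requires 3 ∣ (25 − 16) = 9, which holds, so solutions exist.
Write x = 16 + 21t. Then 21t ≡ 25 − 16 ≡ 9 (mod 36); dividing through by 3 gives 7t ≡ 3 (mod 12).
Since 7·7 = 49 = 4·12 + 1, the inverse of 7 mod 12 is 7.
Therefore t ≡ 7·3 = 21 ≡ 9 (mod 12).
Then x = 16 + 21·9 = 205.
Indeed 205 ≡ 16 (mod 21) and 205 ≡ 25 (mod 36).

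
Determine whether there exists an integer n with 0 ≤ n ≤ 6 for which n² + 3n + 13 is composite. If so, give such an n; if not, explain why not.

The values for n = 0, 1, …, 6 are 13, 17, 23, 31, 41, 53, 67, and each of these is prime.
So no value in the range makes the expression composite.

There is no such integer n in that range.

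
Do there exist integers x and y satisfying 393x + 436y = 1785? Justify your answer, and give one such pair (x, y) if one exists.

393 and 436 are coprime, so 393x + 436y ranges over all of ℤ.
Run the Euclidean algorithm on 436 and 393: 436 = 1·393 + 43, 393 = 9·43 + 6, 43 = 7·6 + 1, 6 = 6·1 + 0.
Unwinding: 1 = 43 − 7·6 = 43 − 7·(393 − 9·43) = −7·393 + 64·43 = −7·393 + 64·(436 − 1·393) = 64·436 − 71·393, i.e. 393·(-71) + 436·64 = 1.
Multiplying through by 1785: x = (-71)·1785 = -126735, y = 64·1785 = 114240 is a solution.
Adding 291·436 to x and subtracting 291·393 from y gives the tidier solution (141, -123).
Indeed 393·141 + 436·(-123) = 55413 − 53628 = 1785.

x = 141, y = -123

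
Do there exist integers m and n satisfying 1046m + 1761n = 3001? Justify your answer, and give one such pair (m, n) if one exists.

m = 614, n = -363

Since gcd(1046, 1761) = 1, every integer is an integer combination of 1046 and 1761.
Euclidean algorithm: 1761 = 1·1046 + 715, 1046 = 1·715 + 331, 715 = 2·331 + 53, 331 = 6·53 + 13, 53 = 4·13 + 1, 13 = 13·1 + 0.
Working back up the chain: 1 = 53 − 4·13 = 53 − 4·(331 − 6·53) = −4·331 + 25·53 = −4·331 + 25·(715 − 2·331) = 25·715 − 54·331 = 25·715 − 54·(1046 − 1·715) = −54·1046 + 79·715 = −54·1046 + 79·(1761 − 1·1046) = 79·1761 − 133·1046. So 1046·(-133) + 1761·79 = 1.
Multiplying through by 3001: m = (-133)·3001 = -399133, n = 79·3001 = 237079 is a solution.
Adding 227·1761 to m and subtracting 227·1046 from n gives the tidier solution (614, -363).
Check: 1046·614 + 1761·(-363) = 642244 − 639243 = 3001. ✓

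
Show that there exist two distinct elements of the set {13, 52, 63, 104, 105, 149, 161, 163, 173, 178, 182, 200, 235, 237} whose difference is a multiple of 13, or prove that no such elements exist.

Yes: 13 and 52.

Both 13 and 52 leave remainder 0 on division by 13; their difference 39 = 3·13 is a multiple of 13.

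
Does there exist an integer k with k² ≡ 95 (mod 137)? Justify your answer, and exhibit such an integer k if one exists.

137 is prime, so by Euler's criterion 95 is a square mod 137 iff 95^((137−1)/2) = 95^68 ≡ 1 (mod 137).
Squaring successively (mod 137): 95^2 = 9025 ≡ 120; 95^4 ≡ 120² = 14400 ≡ 15; 95^8 ≡ 15² = 225 ≡ 88; 95^16 ≡ 88² = 7744 ≡ 72; 95^32 ≡ 72² = 5184 ≡ 115; 95^64 ≡ 115² = 13225 ≡ 73.
Since 68 = 64 + 4, 95^68 ≡ 73 · 15; multiplying out mod 137: 73·15 = 1095 ≡ 136. Thus 95^68 ≡ 136 ≡ −1 (mod 137).
By Euler's criterion 95 is a quadratic non-residue mod 137: no k satisfies k² ≡ 95 (mod 137).

There is no such integer.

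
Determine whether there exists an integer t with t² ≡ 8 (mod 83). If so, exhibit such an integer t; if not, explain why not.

Apply Euler's criterion with the prime 83: 8 is a quadratic residue iff 8^41 ≡ 1 (mod 83), and a non-residue iff it is ≡ −1.
Squaring successively (mod 83): 8^2 = 64 ≡ 64; 8^4 ≡ 64² = 4096 ≡ 29; 8^8 ≡ 29² = 841 ≡ 11; 8^16 ≡ 11² = 121 ≡ 38; 8^32 ≡ 38² = 1444 ≡ 33.
Since 41 = 32 + 8 + 1, 8^41 ≡ 33 · 11 · 8; multiplying out mod 83: 33·11 = 363 ≡ 31, then 31·8 = 248 ≡ 82. Thus 8^41 ≡ 82 ≡ −1 (mod 83).
The value −1 means 8 is a non-residue modulo 83, so t² ≡ 8 (mod 83) is impossible.

There is no such integer.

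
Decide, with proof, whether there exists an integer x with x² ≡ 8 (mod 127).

x = 32

x = 32 works: 32² = 1024, and 1024 − 8 = 1016 = 8·127.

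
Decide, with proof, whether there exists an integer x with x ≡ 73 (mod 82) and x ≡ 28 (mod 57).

gcd(82, 57) = 1, so the Chinese Remainder Theorem guarantees exactly one residue class mod 4674 satisfying both.
Write x = 73 + 82t and require 73 + 82t ≡ 28 (mod 57), i.e. 82t ≡ 12 (mod 57).
82 ≡ 25 (mod 57), so this reads 25t ≡ 12 (mod 57). Note 25·16 = 400 ≡ 1 (mod 57) (as 400 − 1 = 7·57), so 25⁻¹ ≡ 16.
Therefore t ≡ 16·12 = 192 ≡ 21 (mod 57).
With t = 21: x = 73 + 82·21 = 1795.
Verify: 1795 = 21·82 + 73 and 1795 = 31·57 + 28. ✓

x = 1795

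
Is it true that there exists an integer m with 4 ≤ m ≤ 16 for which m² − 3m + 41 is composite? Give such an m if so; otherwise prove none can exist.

m = 15

At m = 15: 15² − 3·15 + 41 = 221 = 13·17, which is composite.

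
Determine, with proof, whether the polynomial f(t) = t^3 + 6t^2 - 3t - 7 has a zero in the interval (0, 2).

Yes, f has a root in the interval.

f(0) = -7 and f(2) = 19, which have opposite signs.
Since f is a polynomial it is continuous on [0, 2].
By the Intermediate Value Theorem, f takes the value 0 somewhere in the open interval.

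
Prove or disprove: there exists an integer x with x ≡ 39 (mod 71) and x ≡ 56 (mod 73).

Since 71 and 73 share no common factor, CRT says the pair of congruences has a solution (unique mod 5183).
Any solution of the first congruence is x = 39 + 71t; substituting into the second, 71t ≡ 56 − 39 ≡ 17 (mod 73).
Since 71·36 = 2556 = 35·73 + 1, the inverse of 71 mod 73 is 36.
Therefore t ≡ 36·17 = 612 ≡ 28 (mod 73).
With t = 28: x = 39 + 71·28 = 2027.
Indeed 2027 ≡ 39 (mod 71) and 2027 ≡ 56 (mod 73).

x = 2027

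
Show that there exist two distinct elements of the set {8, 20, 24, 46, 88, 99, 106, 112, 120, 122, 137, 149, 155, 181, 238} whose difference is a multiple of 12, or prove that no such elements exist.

Reduce each element mod 12: 8↦8, 20↦8, 24↦0, 46↦10, 88↦4, 99↦3, 106↦10, 112↦4, 120↦0, 122↦2, 137↦5, 149↦5, 155↦11, 181↦1, 238↦10. The residue 8 repeats (at 8 and 20), and 20 − 8 = 12 = 1·12.

8 and 20 are such a pair.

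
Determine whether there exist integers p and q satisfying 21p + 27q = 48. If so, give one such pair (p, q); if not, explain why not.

p = 1, q = 1

Since gcd(21, 27) = 3 and 48 = 3·16, Bézout's identity guarantees a solution.
Dividing through by 3 reduces the equation to 7p + 9q = 16.
Euclidean algorithm: 9 = 1·7 + 2, 7 = 3·2 + 1, 2 = 2·1 + 0.
Working back up the chain: 1 = 7 − 3·2 = 7 − 3·(9 − 1·7) = −3·9 + 4·7. So 7·4 + 9·(-3) = 1.
Multiplying through by 16: p = 4·16 = 64, q = (-3)·16 = -48 is a solution.
Shifting by a multiple of (9, −7) keeps it a solution: p = 64 − 7·9 = 1, q = -48 + 7·7 = 1.
Check: 21·1 + 27·1 = 21 + 27 = 48. ✓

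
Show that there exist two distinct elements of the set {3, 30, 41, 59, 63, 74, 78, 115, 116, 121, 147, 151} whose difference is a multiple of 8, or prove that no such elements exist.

Both 3 and 59 leave remainder 3 on division by 8; their difference 56 = 7·8 is a multiple of 8.

Yes: 3 and 59.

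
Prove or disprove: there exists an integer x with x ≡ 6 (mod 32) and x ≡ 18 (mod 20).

Here gcd(32, 20) = 4, and both 6 and 18 leave remainder 2 mod 4, so the system is consistent.
List candidates x ≡ 6 (mod 32): 6, 38. Modulo 20 these are 6, 18; 38 gives 18 as required.
Verify: 38 = 1·32 + 6 and 38 = 1·20 + 18. ✓

x = 38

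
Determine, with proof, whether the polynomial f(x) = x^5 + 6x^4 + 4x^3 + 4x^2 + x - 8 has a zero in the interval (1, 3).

f has no root in that interval.

f(1) = 8 and f(3) = 868, both positive, so a sign-change argument is unavailable; we show f keeps this sign on the whole interval.
Shift to the endpoint 1: with x = 1 + u (0 < u < 2), one computes f(1 + u) = u^5 + 11u^4 + 38u^3 + 62u^2 + 50u + 8.
The nonzero coefficients here are all positive, so for u > 0 every term is positive (or zero), and the constant term 8 is strictly positive.
Therefore f(x) > 0 throughout (1, 3), and f has no zero there.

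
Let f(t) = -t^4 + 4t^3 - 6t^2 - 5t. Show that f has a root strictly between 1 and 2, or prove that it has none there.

f has no root in that interval.

f(1) = -8 and f(2) = -18, both negative, so a sign-change argument is unavailable; we show f keeps this sign on the whole interval.
Shift to the endpoint 1: with t = 1 + u (0 < u < 1), one computes f(1 + u) = -u^4 - 9u - 8.
The nonzero coefficients here are all negative, so for u > 0 every term is negative (or zero), and the constant term -8 is strictly negative.
Therefore f(t) < 0 throughout (1, 2), and f has no zero there.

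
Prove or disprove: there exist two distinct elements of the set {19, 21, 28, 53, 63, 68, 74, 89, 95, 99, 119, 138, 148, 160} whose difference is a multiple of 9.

Reduce each element mod 9: 19↦1, 21↦3, 28↦1, 53↦8, 63↦0, 68↦5, 74↦2, 89↦8, 95↦5, 99↦0, 119↦2, 138↦3, 148↦4, 160↦7. The residue 1 repeats (at 19 and 28), and 28 − 19 = 9 = 1·9.

The pair (19, 28) works.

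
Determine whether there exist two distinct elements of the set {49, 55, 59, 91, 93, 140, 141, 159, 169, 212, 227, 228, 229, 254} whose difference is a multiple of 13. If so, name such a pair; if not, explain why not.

49 and 140 are such a pair.

Reduce each element mod 13: 49↦10, 55↦3, 59↦7, 91↦0, 93↦2, 140↦10, 141↦11, 159↦3, 169↦0, 212↦4, 227↦6, 228↦7, 229↦8, 254↦7. The residue 10 repeats (at 49 and 140), and 140 − 49 = 91 = 7·13.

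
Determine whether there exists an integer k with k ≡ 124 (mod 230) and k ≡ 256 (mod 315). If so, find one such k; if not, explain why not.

gcd(230, 315) = 5. If k ≡ 124 (mod 230) and k ≡ 256 (mod 315), then k ≡ 124 (mod 5) and k ≡ 256 (mod 5).
These are incompatible: 124 − 256 = -132 is not divisible by 5.
Therefore no such k exists.

There is no such integer.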